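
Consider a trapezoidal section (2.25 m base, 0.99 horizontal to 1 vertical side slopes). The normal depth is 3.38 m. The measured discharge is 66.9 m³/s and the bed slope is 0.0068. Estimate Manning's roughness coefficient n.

With bottom width b = 2.25 m and side slope z = 0.99: A = (b + zy)y = (2.25 + 0.99×3.38)×3.38 = 18.92 m²; P = b + 2y√(1+z²) = 2.25 + 2×3.38×1.407 = 11.76 m.
Hydraulic radius R = A/P = 18.92/11.76 = 1.608 m.
Rearranging Manning's equation: n = (1/Q) A R^(2/3) S^(1/2) = (1/66.9) × 18.92 × 1.608^(2/3) × √0.0068 = 0.032.

n = 0.032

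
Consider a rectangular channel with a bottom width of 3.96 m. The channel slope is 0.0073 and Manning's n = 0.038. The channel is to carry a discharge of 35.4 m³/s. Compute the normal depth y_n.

y_n = 3.42 m

Manning's equation rearranged: A R^(2/3) = nQ / (1·√S) = 0.038 × 35.4 / (√0.0073) = 15.74.
Try y = 3.8 m: A R^(2/3) = 17.94 — over.
Try y = 3.02 m: A R^(2/3) = 13.47 — short.
Try y = 3.42 m: A R^(2/3) = 15.75 — ≈ 15.74.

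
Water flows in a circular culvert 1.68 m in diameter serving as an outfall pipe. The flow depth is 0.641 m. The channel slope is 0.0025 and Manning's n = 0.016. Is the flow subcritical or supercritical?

subcritical

For a circular section of diameter D = 1.68 m at depth y = 0.641 m, the central angle is θ = 2 arccos(1 − 2y/D) = 2.663 rad. Then A = (D²/8)(θ − sin θ) = 0.7772 m² and P = Dθ/2 = 2.237 m.
Hydraulic radius R = A/P = 0.7772/2.237 = 0.3474 m.
V = (1/n) R^(2/3) √S = (1/0.016) × 0.3474^(2/3) × √0.0025 = 1.544 m/s. Hydraulic depth D_h = A/T = 0.7772/1.632 = 0.4762 m.
Froude number Fr = V/√(g·D_h) = 1.544/√(9.81×0.4762) = 0.715, which is less than 1, so the flow is subcritical.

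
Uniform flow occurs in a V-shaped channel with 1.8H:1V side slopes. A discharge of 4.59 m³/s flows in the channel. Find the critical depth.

At critical depth, Q² T / (g A³) = 1, i.e. A³/T = Q²/g = 4.59²/9.81 = 2.148.
Trying y = 1.33 m: A³/T = 6.742 — over.
Trying y = 0.745 m: A³/T = 0.3718 — short.
Trying y = 1.06 m: A³/T = 2.168 — close enough.

y_c = 1.06 m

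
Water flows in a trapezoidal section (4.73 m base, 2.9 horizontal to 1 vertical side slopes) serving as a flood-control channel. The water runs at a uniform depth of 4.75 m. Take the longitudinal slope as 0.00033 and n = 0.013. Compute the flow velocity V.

V = 2.64 m/s

With bottom width b = 4.73 m and side slope z = 2.9: A = (b + zy)y = (4.73 + 2.9×4.75)×4.75 = 87.9 m²; P = b + 2y√(1+z²) = 4.73 + 2×4.75×3.068 = 33.87 m.
Hydraulic radius R = A/P = 87.9/33.87 = 2.595 m.
From Manning's equation, V = (1/n) R^(2/3) S^(1/2) = (1/0.013) × 2.595^(2/3) × 0.00033^(1/2) = 2.64 m/s.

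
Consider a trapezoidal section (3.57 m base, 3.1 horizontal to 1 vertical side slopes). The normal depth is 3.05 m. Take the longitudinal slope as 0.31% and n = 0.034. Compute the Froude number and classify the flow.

With bottom width b = 3.57 m and side slope z = 3.1: A = (b + zy)y = (3.57 + 3.1×3.05)×3.05 = 39.73 m²; P = b + 2y√(1+z²) = 3.57 + 2×3.05×3.257 = 23.44 m.
Hydraulic radius R = A/P = 39.73/23.44 = 1.695 m.
V = (1/n) R^(2/3) √S = (1/0.034) × 1.695^(2/3) × √0.0031 = 2.328 m/s. Hydraulic depth D_h = A/T = 39.73/22.48 = 1.767 m.
Froude number Fr = V/√(g·D_h) = 2.328/√(9.81×1.767) = 0.559, which is less than 1, so the flow is subcritical.

subcritical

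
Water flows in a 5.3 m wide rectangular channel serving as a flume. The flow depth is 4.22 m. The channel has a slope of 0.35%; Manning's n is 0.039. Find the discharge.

Q = 46.9 m³/s

Flow area A = b·y = 5.3 × 4.22 = 22.37 m². Wetted perimeter P = b + 2y = 5.3 + 2×4.22 = 13.74 m.
Hydraulic radius R = A/P = 22.37/13.74 = 1.628 m.
Manning's equation: Q = (1/n) A R^(2/3) S^(1/2) = (1/0.039) × 22.37 × 1.628^(2/3) × 0.0035^(1/2) = 46.9 m³/s.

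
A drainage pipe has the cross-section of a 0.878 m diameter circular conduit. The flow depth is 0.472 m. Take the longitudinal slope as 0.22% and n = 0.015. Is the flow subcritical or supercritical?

For a circular section of diameter D = 0.878 m at depth y = 0.472 m, the central angle is θ = 2 arccos(1 − 2y/D) = 3.292 rad. Then A = (D²/8)(θ − sin θ) = 0.3317 m² and P = Dθ/2 = 1.445 m.
Hydraulic radius R = A/P = 0.3317/1.445 = 0.2295 m.
V = (1/n) R^(2/3) √S = (1/0.015) × 0.2295^(2/3) × √0.0022 = 1.172 m/s. Hydraulic depth D_h = A/T = 0.3317/0.8755 = 0.3788 m.
Froude number Fr = V/√(g·D_h) = 1.172/√(9.81×0.3788) = 0.608, which is less than 1, so the flow is subcritical.

subcritical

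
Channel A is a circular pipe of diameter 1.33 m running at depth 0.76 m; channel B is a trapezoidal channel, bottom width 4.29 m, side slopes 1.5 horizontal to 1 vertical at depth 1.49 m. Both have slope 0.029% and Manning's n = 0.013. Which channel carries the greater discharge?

channel B

Channel A: For a circular section of diameter D = 1.33 m at depth y = 0.76 m, the central angle is θ = 2 arccos(1 − 2y/D) = 3.428 rad. Then A = (D²/8)(θ − sin θ) = 0.8206 m² and P = Dθ/2 = 2.28 m. Hydraulic radius R = A/P = 0.8206/2.28 = 0.3599 m. Q_A = (1/0.013)·0.8206·0.3599^(2/3)·√0.00029 = 0.5439 m³/s.
Channel B: With bottom width b = 4.29 m and side slope z = 1.5: A = (b + zy)y = (4.29 + 1.5×1.49)×1.49 = 9.722 m²; P = b + 2y√(1+z²) = 4.29 + 2×1.49×1.803 = 9.662 m. Hydraulic radius R = A/P = 9.722/9.662 = 1.006 m. Q_B = (1/0.013)·9.722·1.006^(2/3)·√0.00029 = 12.79 m³/s.
Q_A = 0.5439 m³/s vs Q_B = 12.79 m³/s, so channel B carries more.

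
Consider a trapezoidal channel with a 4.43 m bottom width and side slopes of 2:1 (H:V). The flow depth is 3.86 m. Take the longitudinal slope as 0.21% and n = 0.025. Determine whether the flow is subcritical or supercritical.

With bottom width b = 4.43 m and side slope z = 2: A = (b + zy)y = (4.43 + 2×3.86)×3.86 = 46.9 m²; P = b + 2y√(1+z²) = 4.43 + 2×3.86×2.236 = 21.69 m.
Hydraulic radius R = A/P = 46.9/21.69 = 2.162 m.
V = (1/n) R^(2/3) √S = (1/0.025) × 2.162^(2/3) × √0.0021 = 3.065 m/s. Hydraulic depth D_h = A/T = 46.9/19.87 = 2.36 m.
Froude number Fr = V/√(g·D_h) = 3.065/√(9.81×2.36) = 0.637, which is less than 1, so the flow is subcritical.

subcritical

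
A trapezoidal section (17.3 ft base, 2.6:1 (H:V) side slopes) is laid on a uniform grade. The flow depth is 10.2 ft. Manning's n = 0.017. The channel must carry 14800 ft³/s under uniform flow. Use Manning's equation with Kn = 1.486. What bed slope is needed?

With bottom width b = 17.3 ft and side slope z = 2.6: A = (b + zy)y = (17.3 + 2.6×10.2)×10.2 = 447 ft²; P = b + 2y√(1+z²) = 17.3 + 2×10.2×2.786 = 74.13 ft.
Hydraulic radius R = A/P = 447/74.13 = 6.03 ft.
From Manning's equation, S = [nQ / (1.486 A R^(2/3))]² = [0.017 × 14800 / (1.486 × 447 × 6.03^(2/3))]² = 0.0131.

S = 0.0131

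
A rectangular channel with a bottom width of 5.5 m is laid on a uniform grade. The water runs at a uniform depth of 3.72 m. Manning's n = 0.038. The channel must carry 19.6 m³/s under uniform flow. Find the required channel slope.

Flow area A = b·y = 5.5 × 3.72 = 20.46 m². Wetted perimeter P = b + 2y = 5.5 + 2×3.72 = 12.94 m.
Hydraulic radius R = A/P = 20.46/12.94 = 1.581 m.
From Manning's equation, S = [nQ / (1 A R^(2/3))]² = [0.038 × 19.6 / (1 × 20.46 × 1.581^(2/3))]² = 0.000719.

S = 0.000719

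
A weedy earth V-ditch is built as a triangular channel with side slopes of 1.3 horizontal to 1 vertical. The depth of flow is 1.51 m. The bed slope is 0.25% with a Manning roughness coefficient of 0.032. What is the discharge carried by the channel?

For a triangular section with side slope z = 1.3: A = zy² = 1.3×1.51² = 2.964 m²; P = 2y√(1+z²) = 2×1.51×1.64 = 4.953 m.
Hydraulic radius R = A/P = 2.964/4.953 = 0.5984 m.
Manning's equation: Q = (1/n) A R^(2/3) S^(1/2) = (1/0.032) × 2.964 × 0.5984^(2/3) × 0.0025^(1/2) = 3.29 m³/s.

Q = 3.29 m³/s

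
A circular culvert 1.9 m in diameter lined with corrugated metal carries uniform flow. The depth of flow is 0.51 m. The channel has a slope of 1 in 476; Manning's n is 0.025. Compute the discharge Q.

For a circular section of diameter D = 1.9 m at depth y = 0.51 m, the central angle is θ = 2 arccos(1 − 2y/D) = 2.178 rad. Then A = (D²/8)(θ − sin θ) = 0.6126 m² and P = Dθ/2 = 2.07 m.
Hydraulic radius R = A/P = 0.6126/2.07 = 0.296 m.
Manning's equation: Q = (1/n) A R^(2/3) S^(1/2) = (1/0.025) × 0.6126 × 0.296^(2/3) × 0.002101^(1/2) = 0.499 m³/s.

Q = 0.499 m³/s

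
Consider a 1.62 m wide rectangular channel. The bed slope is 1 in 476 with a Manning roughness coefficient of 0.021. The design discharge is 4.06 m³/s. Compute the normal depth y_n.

Manning's equation rearranged: A R^(2/3) = nQ / (1·√S) = 0.021 × 4.06 / (√0.002101) = 1.86.
Try y = 1.9 m: A R^(2/3) = 2.111 — over.
Try y = 1.71 m: A R^(2/3) = 1.859 — close enough.

y_n = 1.71 m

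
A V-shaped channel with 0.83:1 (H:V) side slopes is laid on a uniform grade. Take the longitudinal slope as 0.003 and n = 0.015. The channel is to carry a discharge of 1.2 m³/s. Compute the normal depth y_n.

y_n = 0.94 m

Manning's equation rearranged: A R^(2/3) = nQ / (1·√S) = 0.015 × 1.2 / (√0.003) = 0.3286.
Trying y = 1.15 m: A R^(2/3) = 0.5629 — over.
Trying y = 0.94 m: A R^(2/3) = 0.3288 — matches.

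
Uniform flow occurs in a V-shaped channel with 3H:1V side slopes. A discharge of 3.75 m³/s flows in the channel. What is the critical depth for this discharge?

y_c = 0.795 m

At critical depth, Q² T / (g A³) = 1, i.e. A³/T = Q²/g = 3.75²/9.81 = 1.433.
At y = 0.979 m: A³/T = 4.047 — high.
At y = 0.579 m: A³/T = 0.2928 — low.
At y = 0.795 m: A³/T = 1.429 — matches.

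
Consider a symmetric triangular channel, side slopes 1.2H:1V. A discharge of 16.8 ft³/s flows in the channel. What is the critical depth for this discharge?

y_c = 1.65 ft

At critical depth, Q² T / (g A³) = 1, i.e. A³/T = Q²/g = 16.8²/32.2 = 8.765.
Try y = 1.87 ft: A³/T = 16.46 — too large.
Try y = 1.4 ft: A³/T = 3.872 — too small.
Try y = 1.65 ft: A³/T = 8.805 — matches.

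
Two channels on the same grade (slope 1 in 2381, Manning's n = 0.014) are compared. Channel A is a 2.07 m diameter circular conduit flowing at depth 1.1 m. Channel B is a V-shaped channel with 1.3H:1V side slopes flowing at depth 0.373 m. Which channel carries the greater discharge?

channel A

Channel A: For a circular section of diameter D = 2.07 m at depth y = 1.1 m, the central angle is θ = 2 arccos(1 − 2y/D) = 3.267 rad. Then A = (D²/8)(θ − sin θ) = 1.817 m² and P = Dθ/2 = 3.382 m. Hydraulic radius R = A/P = 1.817/3.382 = 0.5374 m. Q_A = (1/0.014)·1.817·0.5374^(2/3)·√0.00042 = 1.758 m³/s.
Channel B: For a triangular section with side slope z = 1.3: A = zy² = 1.3×0.373² = 0.1809 m²; P = 2y√(1+z²) = 2×0.373×1.64 = 1.224 m. Hydraulic radius R = A/P = 0.1809/1.224 = 0.1478 m. Q_B = (1/0.014)·0.1809·0.1478^(2/3)·√0.00042 = 0.07402 m³/s.
Q_A = 1.758 m³/s vs Q_B = 0.07402 m³/s, so channel A carries more.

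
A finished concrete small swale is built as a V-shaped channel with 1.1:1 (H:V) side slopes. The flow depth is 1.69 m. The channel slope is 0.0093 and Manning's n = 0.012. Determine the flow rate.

Q = 18.5 m³/s

For a triangular section with side slope z = 1.1: A = zy² = 1.1×1.69² = 3.142 m²; P = 2y√(1+z²) = 2×1.69×1.487 = 5.025 m.
Hydraulic radius R = A/P = 3.142/5.025 = 0.6252 m.
Manning's equation: Q = (1/n) A R^(2/3) S^(1/2) = (1/0.012) × 3.142 × 0.6252^(2/3) × 0.0093^(1/2) = 18.5 m³/s.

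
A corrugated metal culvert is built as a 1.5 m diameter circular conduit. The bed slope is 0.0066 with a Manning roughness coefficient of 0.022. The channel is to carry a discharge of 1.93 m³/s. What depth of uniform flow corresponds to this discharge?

y_n = 0.81 m

Manning's equation rearranged: A R^(2/3) = nQ / (1·√S) = 0.022 × 1.93 / (√0.0066) = 0.5226.
At y = 0.988 m: A R^(2/3) = 0.7083 — too large.
At y = 0.627 m: A R^(2/3) = 0.3355 — too small.
At y = 0.81 m: A R^(2/3) = 0.5224 — close enough.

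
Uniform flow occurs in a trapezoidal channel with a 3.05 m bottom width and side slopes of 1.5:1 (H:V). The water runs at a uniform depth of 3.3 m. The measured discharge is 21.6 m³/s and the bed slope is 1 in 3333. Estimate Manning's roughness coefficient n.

With bottom width b = 3.05 m and side slope z = 1.5: A = (b + zy)y = (3.05 + 1.5×3.3)×3.3 = 26.4 m²; P = b + 2y√(1+z²) = 3.05 + 2×3.3×1.803 = 14.95 m.
Hydraulic radius R = A/P = 26.4/14.95 = 1.766 m.
Rearranging Manning's equation: n = (1/Q) A R^(2/3) S^(1/2) = (1/21.6) × 26.4 × 1.766^(2/3) × √0.0003 = 0.0309.

n = 0.0309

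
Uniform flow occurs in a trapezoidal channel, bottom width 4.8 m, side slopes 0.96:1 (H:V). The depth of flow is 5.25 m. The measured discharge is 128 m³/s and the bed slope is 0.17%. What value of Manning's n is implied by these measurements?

n = 0.032

With bottom width b = 4.8 m and side slope z = 0.96: A = (b + zy)y = (4.8 + 0.96×5.25)×5.25 = 51.66 m²; P = b + 2y√(1+z²) = 4.8 + 2×5.25×1.386 = 19.36 m.
Hydraulic radius R = A/P = 51.66/19.36 = 2.669 m.
Rearranging Manning's equation: n = (1/Q) A R^(2/3) S^(1/2) = (1/128) × 51.66 × 2.669^(2/3) × √0.0017 = 0.032.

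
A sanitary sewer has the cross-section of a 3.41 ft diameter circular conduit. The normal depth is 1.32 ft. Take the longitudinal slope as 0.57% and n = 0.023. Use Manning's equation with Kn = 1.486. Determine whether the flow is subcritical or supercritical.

For a circular section of diameter D = 3.41 ft at depth y = 1.32 ft, the central angle is θ = 2 arccos(1 − 2y/D) = 2.686 rad. Then A = (D²/8)(θ − sin θ) = 3.265 ft² and P = Dθ/2 = 4.58 ft.
Hydraulic radius R = A/P = 3.265/4.58 = 0.7129 ft.
V = (1.486/n) R^(2/3) √S = (1.486/0.023) × 0.7129^(2/3) × √0.0057 = 3.893 ft/s. Hydraulic depth D_h = A/T = 3.265/3.322 = 0.9828 ft.
Froude number Fr = V/√(g·D_h) = 3.893/√(32.2×0.9828) = 0.692, which is less than 1, so the flow is subcritical.

subcritical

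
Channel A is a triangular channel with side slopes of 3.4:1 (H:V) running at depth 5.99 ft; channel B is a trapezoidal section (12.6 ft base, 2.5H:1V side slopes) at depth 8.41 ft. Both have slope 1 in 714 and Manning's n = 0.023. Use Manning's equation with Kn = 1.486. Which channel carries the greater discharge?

Channel A: For a triangular section with side slope z = 3.4: A = zy² = 3.4×5.99² = 122 ft²; P = 2y√(1+z²) = 2×5.99×3.544 = 42.46 ft. Hydraulic radius R = A/P = 122/42.46 = 2.873 ft. Q_A = (1.486/0.023)·122·2.873^(2/3)·√0.001401 = 596.2 ft³/s.
Channel B: With bottom width b = 12.6 ft and side slope z = 2.5: A = (b + zy)y = (12.6 + 2.5×8.41)×8.41 = 282.8 ft²; P = b + 2y√(1+z²) = 12.6 + 2×8.41×2.693 = 57.89 ft. Hydraulic radius R = A/P = 282.8/57.89 = 4.885 ft. Q_B = (1.486/0.023)·282.8·4.885^(2/3)·√0.001401 = 1969 ft³/s.
Q_A = 596.2 ft³/s vs Q_B = 1969 ft³/s, so channel B carries more.

channel B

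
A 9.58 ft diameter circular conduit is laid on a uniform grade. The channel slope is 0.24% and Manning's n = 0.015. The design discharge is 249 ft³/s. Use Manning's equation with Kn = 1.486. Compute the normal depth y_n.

Manning's equation rearranged: A R^(2/3) = nQ / (1.486·√S) = 0.015 × 249 / (1.486 × √0.0024) = 51.31.
Try y = 4.6 ft: A R^(2/3) = 60.2 — over.
Try y = 2.91 ft: A R^(2/3) = 25.88 — short.
Try y = 4.2 ft: A R^(2/3) = 51.31 — matches.

y_n = 4.2 ft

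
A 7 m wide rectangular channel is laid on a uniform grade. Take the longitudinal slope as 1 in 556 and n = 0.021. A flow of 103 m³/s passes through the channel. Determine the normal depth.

y_n = 4.61 m

Manning's equation rearranged: A R^(2/3) = nQ / (1·√S) = 0.021 × 103 / (√0.001799) = 51.
Try y = 3.16 m: A R^(2/3) = 31.02 — too small.
Try y = 5.05 m: A R^(2/3) = 57.37 — too large.
Try y = 4.61 m: A R^(2/3) = 51.05 — matches.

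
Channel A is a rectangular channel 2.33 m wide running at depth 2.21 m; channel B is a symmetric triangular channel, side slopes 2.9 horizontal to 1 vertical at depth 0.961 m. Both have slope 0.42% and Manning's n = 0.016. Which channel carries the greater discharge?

Channel A: Flow area A = b·y = 2.33 × 2.21 = 5.149 m². Wetted perimeter P = b + 2y = 2.33 + 2×2.21 = 6.75 m. Hydraulic radius R = A/P = 5.149/6.75 = 0.7629 m. Q_A = (1/0.016)·5.149·0.7629^(2/3)·√0.0042 = 17.41 m³/s.
Channel B: For a triangular section with side slope z = 2.9: A = zy² = 2.9×0.961² = 2.678 m²; P = 2y√(1+z²) = 2×0.961×3.068 = 5.896 m. Hydraulic radius R = A/P = 2.678/5.896 = 0.4543 m. Q_B = (1/0.016)·2.678·0.4543^(2/3)·√0.0042 = 6.41 m³/s.
Q_A = 17.41 m³/s vs Q_B = 6.41 m³/s, so channel A carries more.

channel A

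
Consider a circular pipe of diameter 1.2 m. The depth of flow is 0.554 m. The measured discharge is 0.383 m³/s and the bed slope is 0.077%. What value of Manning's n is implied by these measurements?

n = 0.016

For a circular section of diameter D = 1.2 m at depth y = 0.554 m, the central angle is θ = 2 arccos(1 − 2y/D) = 2.988 rad. Then A = (D²/8)(θ − sin θ) = 0.5103 m² and P = Dθ/2 = 1.793 m.
Hydraulic radius R = A/P = 0.5103/1.793 = 0.2847 m.
Rearranging Manning's equation: n = (1/Q) A R^(2/3) S^(1/2) = (1/0.383) × 0.5103 × 0.2847^(2/3) × √0.00077 = 0.016.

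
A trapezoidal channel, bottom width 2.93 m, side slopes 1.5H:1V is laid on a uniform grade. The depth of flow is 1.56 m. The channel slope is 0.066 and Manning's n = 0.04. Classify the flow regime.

With bottom width b = 2.93 m and side slope z = 1.5: A = (b + zy)y = (2.93 + 1.5×1.56)×1.56 = 8.221 m²; P = b + 2y√(1+z²) = 2.93 + 2×1.56×1.803 = 8.555 m.
Hydraulic radius R = A/P = 8.221/8.555 = 0.961 m.
V = (1/n) R^(2/3) √S = (1/0.04) × 0.961^(2/3) × √0.066 = 6.255 m/s. Hydraulic depth D_h = A/T = 8.221/7.61 = 1.08 m.
Froude number Fr = V/√(g·D_h) = 6.255/√(9.81×1.08) = 1.92, which is greater than 1, so the flow is supercritical.

supercritical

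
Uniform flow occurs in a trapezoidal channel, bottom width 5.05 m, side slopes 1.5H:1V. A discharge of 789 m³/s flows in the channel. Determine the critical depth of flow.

y_c = 7.42 m

At critical depth, Q² T / (g A³) = 1, i.e. A³/T = Q²/g = 789²/9.81 = 63460.
Try y = 9.44 m: A³/T = 178700 — over.
Try y = 5.53 m: A³/T = 18570 — short.
Try y = 7.42 m: A³/T = 63360 — ≈ 63460.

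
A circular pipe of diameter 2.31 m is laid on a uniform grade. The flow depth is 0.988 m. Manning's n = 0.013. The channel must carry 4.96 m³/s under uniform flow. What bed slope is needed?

For a circular section of diameter D = 2.31 m at depth y = 0.988 m, the central angle is θ = 2 arccos(1 − 2y/D) = 2.851 rad. Then A = (D²/8)(θ − sin θ) = 1.711 m² and P = Dθ/2 = 3.293 m.
Hydraulic radius R = A/P = 1.711/3.293 = 0.5195 m.
From Manning's equation, S = [nQ / (1 A R^(2/3))]² = [0.013 × 4.96 / (1 × 1.711 × 0.5195^(2/3))]² = 0.0034.

S = 0.0034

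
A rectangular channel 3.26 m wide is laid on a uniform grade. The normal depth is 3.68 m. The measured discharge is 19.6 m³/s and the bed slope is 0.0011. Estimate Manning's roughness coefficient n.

Flow area A = b·y = 3.26 × 3.68 = 12 m². Wetted perimeter P = b + 2y = 3.26 + 2×3.68 = 10.62 m.
Hydraulic radius R = A/P = 12/10.62 = 1.13 m.
Rearranging Manning's equation: n = (1/Q) A R^(2/3) S^(1/2) = (1/19.6) × 12 × 1.13^(2/3) × √0.0011 = 0.022.

n = 0.022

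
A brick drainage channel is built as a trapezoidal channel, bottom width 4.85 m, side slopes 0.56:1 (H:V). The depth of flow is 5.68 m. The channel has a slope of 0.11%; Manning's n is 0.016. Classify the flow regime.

With bottom width b = 4.85 m and side slope z = 0.56: A = (b + zy)y = (4.85 + 0.56×5.68)×5.68 = 45.61 m²; P = b + 2y√(1+z²) = 4.85 + 2×5.68×1.146 = 17.87 m.
Hydraulic radius R = A/P = 45.61/17.87 = 2.553 m.
V = (1/n) R^(2/3) √S = (1/0.016) × 2.553^(2/3) × √0.0011 = 3.872 m/s. Hydraulic depth D_h = A/T = 45.61/11.21 = 4.069 m.
Froude number Fr = V/√(g·D_h) = 3.872/√(9.81×4.069) = 0.613, which is less than 1, so the flow is subcritical.

subcritical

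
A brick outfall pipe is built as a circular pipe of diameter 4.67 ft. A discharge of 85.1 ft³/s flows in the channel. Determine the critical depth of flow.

y_c = 2.67 ft

At critical depth, Q² T / (g A³) = 1, i.e. A³/T = Q²/g = 85.1²/32.2 = 224.9.
Trying y = 2.23 ft: A³/T = 112.8 — low.
Trying y = 2.67 ft: A³/T = 224.5 — ≈ 224.9.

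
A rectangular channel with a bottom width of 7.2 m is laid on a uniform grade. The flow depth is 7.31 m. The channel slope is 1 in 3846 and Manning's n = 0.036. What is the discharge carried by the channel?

Flow area A = b·y = 7.2 × 7.31 = 52.63 m². Wetted perimeter P = b + 2y = 7.2 + 2×7.31 = 21.82 m.
Hydraulic radius R = A/P = 52.63/21.82 = 2.412 m.
Manning's equation: Q = (1/n) A R^(2/3) S^(1/2) = (1/0.036) × 52.63 × 2.412^(2/3) × 0.00026^(1/2) = 42.4 m³/s.

Q = 42.4 m³/s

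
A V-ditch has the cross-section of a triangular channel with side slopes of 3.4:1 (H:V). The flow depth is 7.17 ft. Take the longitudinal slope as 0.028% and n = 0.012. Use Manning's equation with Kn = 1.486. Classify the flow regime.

subcritical

For a triangular section with side slope z = 3.4: A = zy² = 3.4×7.17² = 174.8 ft²; P = 2y√(1+z²) = 2×7.17×3.544 = 50.82 ft.
Hydraulic radius R = A/P = 174.8/50.82 = 3.439 ft.
V = (1.486/n) R^(2/3) √S = (1.486/0.012) × 3.439^(2/3) × √0.00028 = 4.721 ft/s. Hydraulic depth D_h = A/T = 174.8/48.76 = 3.585 ft.
Froude number Fr = V/√(g·D_h) = 4.721/√(32.2×3.585) = 0.439, which is less than 1, so the flow is subcritical.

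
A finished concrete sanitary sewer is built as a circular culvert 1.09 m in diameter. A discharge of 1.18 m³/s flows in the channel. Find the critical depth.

At critical depth, Q² T / (g A³) = 1, i.e. A³/T = Q²/g = 1.18²/9.81 = 0.1419.
Try y = 0.507 m: A³/T = 0.07069 — low.
Try y = 0.668 m: A³/T = 0.2029 — high.
Try y = 0.608 m: A³/T = 0.1415 — close enough.

y_c = 0.608 m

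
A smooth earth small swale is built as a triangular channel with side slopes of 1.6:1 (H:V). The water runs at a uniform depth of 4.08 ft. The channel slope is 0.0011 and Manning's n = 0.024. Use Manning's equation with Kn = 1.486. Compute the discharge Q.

For a triangular section with side slope z = 1.6: A = zy² = 1.6×4.08² = 26.63 ft²; P = 2y√(1+z²) = 2×4.08×1.887 = 15.4 ft.
Hydraulic radius R = A/P = 26.63/15.4 = 1.73 ft.
Manning's equation: Q = (1.486/n) A R^(2/3) S^(1/2) = (1.486/0.024) × 26.63 × 1.73^(2/3) × 0.0011^(1/2) = 78.8 ft³/s.

Q = 78.8 ft³/s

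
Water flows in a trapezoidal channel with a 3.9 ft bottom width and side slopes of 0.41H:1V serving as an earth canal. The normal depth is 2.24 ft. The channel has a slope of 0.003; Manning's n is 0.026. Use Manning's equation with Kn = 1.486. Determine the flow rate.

With bottom width b = 3.9 ft and side slope z = 0.41: A = (b + zy)y = (3.9 + 0.41×2.24)×2.24 = 10.79 ft²; P = b + 2y√(1+z²) = 3.9 + 2×2.24×1.081 = 8.742 ft.
Hydraulic radius R = A/P = 10.79/8.742 = 1.235 ft.
Manning's equation: Q = (1.486/n) A R^(2/3) S^(1/2) = (1.486/0.026) × 10.79 × 1.235^(2/3) × 0.003^(1/2) = 38.9 ft³/s.

Q = 38.9 ft³/s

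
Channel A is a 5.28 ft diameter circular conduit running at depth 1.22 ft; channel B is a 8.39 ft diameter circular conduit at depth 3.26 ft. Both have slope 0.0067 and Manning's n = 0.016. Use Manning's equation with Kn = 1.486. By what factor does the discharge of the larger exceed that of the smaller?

9.38

Channel A: For a circular section of diameter D = 5.28 ft at depth y = 1.22 ft, the central angle is θ = 2 arccos(1 − 2y/D) = 2.006 rad. Then A = (D²/8)(θ − sin θ) = 3.829 ft² and P = Dθ/2 = 5.295 ft. Hydraulic radius R = A/P = 3.829/5.295 = 0.7232 ft. Q_A = (1.486/0.016)·3.829·0.7232^(2/3)·√0.0067 = 23.45 ft³/s.
Channel B: For a circular section of diameter D = 8.39 ft at depth y = 3.26 ft, the central angle is θ = 2 arccos(1 − 2y/D) = 2.692 rad. Then A = (D²/8)(θ − sin θ) = 19.86 ft² and P = Dθ/2 = 11.29 ft. Hydraulic radius R = A/P = 19.86/11.29 = 1.759 ft. Q_B = (1.486/0.016)·19.86·1.759^(2/3)·√0.0067 = 220 ft³/s.
The larger discharge is 220 ft³/s and the smaller is 23.45 ft³/s; the ratio is 9.38.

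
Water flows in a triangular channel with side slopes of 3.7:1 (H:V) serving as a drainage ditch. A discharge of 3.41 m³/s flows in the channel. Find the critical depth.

At critical depth, Q² T / (g A³) = 1, i.e. A³/T = Q²/g = 3.41²/9.81 = 1.185.
Trying y = 0.599 m: A³/T = 0.5278 — too small.
Trying y = 0.81 m: A³/T = 2.387 — too large.
Trying y = 0.704 m: A³/T = 1.184 — matches.

y_c = 0.704 m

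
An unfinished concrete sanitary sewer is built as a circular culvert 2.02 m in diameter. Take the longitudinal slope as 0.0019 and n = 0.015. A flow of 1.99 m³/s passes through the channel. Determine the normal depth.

y_n = 0.808 m

Manning's equation rearranged: A R^(2/3) = nQ / (1·√S) = 0.015 × 1.99 / (√0.0019) = 0.6848.
Trying y = 0.558 m: A R^(2/3) = 0.3389 — too small.
Trying y = 0.949 m: A R^(2/3) = 0.9129 — too large.
Trying y = 0.808 m: A R^(2/3) = 0.6849 — ≈ 0.6848.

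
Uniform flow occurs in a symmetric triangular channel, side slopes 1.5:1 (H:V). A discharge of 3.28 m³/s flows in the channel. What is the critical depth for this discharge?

At critical depth, Q² T / (g A³) = 1, i.e. A³/T = Q²/g = 3.28²/9.81 = 1.097.
At y = 1.23 m: A³/T = 3.167 — too large.
At y = 0.995 m: A³/T = 1.097 — ≈ 1.097.

y_c = 0.995 m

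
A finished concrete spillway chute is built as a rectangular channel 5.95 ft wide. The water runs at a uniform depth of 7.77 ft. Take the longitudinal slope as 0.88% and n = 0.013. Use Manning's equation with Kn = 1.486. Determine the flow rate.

Flow area A = b·y = 5.95 × 7.77 = 46.23 ft². Wetted perimeter P = b + 2y = 5.95 + 2×7.77 = 21.49 ft.
Hydraulic radius R = A/P = 46.23/21.49 = 2.151 ft.
Manning's equation: Q = (1.486/n) A R^(2/3) S^(1/2) = (1.486/0.013) × 46.23 × 2.151^(2/3) × 0.0088^(1/2) = 826 ft³/s.

Q = 826 ft³/s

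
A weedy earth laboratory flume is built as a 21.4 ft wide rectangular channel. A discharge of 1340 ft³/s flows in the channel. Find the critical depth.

For a rectangular channel, critical depth y_c = (q²/g)^(1/3) where q = Q/b = 1340/21.4 = 62.62 ft²/s.
So y_c = (62.62²/32.2)^(1/3) = 4.96 ft.

y_c = 4.96 ft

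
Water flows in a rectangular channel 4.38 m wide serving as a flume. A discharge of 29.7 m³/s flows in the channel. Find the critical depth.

y_c = 1.67 m

For a rectangular channel, critical depth y_c = (q²/g)^(1/3) where q = Q/b = 29.7/4.38 = 6.781 m²/s.
So y_c = (6.781²/9.81)^(1/3) = 1.67 m.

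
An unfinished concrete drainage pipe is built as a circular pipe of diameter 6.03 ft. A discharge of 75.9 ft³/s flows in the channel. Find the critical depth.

At critical depth, Q² T / (g A³) = 1, i.e. A³/T = Q²/g = 75.9²/32.2 = 178.9.
At y = 2.74 ft: A³/T = 334.9 — over.
At y = 2.08 ft: A³/T = 116.2 — short.
At y = 2.33 ft: A³/T = 179.9 — matches.

y_c = 2.33 ft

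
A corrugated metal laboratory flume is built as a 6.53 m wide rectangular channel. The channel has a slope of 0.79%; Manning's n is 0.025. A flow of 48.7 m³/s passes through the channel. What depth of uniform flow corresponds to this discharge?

y_n = 1.87 m

Manning's equation rearranged: A R^(2/3) = nQ / (1·√S) = 0.025 × 48.7 / (√0.0079) = 13.7.
Trying y = 2.3 m: A R^(2/3) = 18.34 — over.
Trying y = 1.63 m: A R^(2/3) = 11.25 — short.
Trying y = 1.87 m: A R^(2/3) = 13.7 — matches.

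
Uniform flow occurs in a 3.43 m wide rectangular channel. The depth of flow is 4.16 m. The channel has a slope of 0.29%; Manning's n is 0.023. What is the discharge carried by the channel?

Flow area A = b·y = 3.43 × 4.16 = 14.27 m². Wetted perimeter P = b + 2y = 3.43 + 2×4.16 = 11.75 m.
Hydraulic radius R = A/P = 14.27/11.75 = 1.214 m.
Manning's equation: Q = (1/n) A R^(2/3) S^(1/2) = (1/0.023) × 14.27 × 1.214^(2/3) × 0.0029^(1/2) = 38 m³/s.

Q = 38 m³/s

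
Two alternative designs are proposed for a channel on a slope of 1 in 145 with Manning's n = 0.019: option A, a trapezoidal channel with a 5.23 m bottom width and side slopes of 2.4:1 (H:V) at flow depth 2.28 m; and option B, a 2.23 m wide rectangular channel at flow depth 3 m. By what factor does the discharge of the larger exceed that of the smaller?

Channel A: With bottom width b = 5.23 m and side slope z = 2.4: A = (b + zy)y = (5.23 + 2.4×2.28)×2.28 = 24.4 m²; P = b + 2y√(1+z²) = 5.23 + 2×2.28×2.6 = 17.09 m. Hydraulic radius R = A/P = 24.4/17.09 = 1.428 m. Q_A = (1/0.019)·24.4·1.428^(2/3)·√0.006897 = 135.2 m³/s.
Channel B: Flow area A = b·y = 2.23 × 3 = 6.69 m². Wetted perimeter P = b + 2y = 2.23 + 2×3 = 8.23 m. Hydraulic radius R = A/P = 6.69/8.23 = 0.8129 m. Q_B = (1/0.019)·6.69·0.8129^(2/3)·√0.006897 = 25.47 m³/s.
The larger discharge is 135.2 m³/s and the smaller is 25.47 m³/s; the ratio is 5.31.

5.31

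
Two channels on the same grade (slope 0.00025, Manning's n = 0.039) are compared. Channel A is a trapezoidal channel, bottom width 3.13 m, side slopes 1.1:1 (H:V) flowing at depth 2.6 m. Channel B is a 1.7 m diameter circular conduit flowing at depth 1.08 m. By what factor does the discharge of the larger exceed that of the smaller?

21.1

Channel A: With bottom width b = 3.13 m and side slope z = 1.1: A = (b + zy)y = (3.13 + 1.1×2.6)×2.6 = 15.57 m²; P = b + 2y√(1+z²) = 3.13 + 2×2.6×1.487 = 10.86 m. Hydraulic radius R = A/P = 15.57/10.86 = 1.434 m. Q_A = (1/0.039)·15.57·1.434^(2/3)·√0.00025 = 8.029 m³/s.
Channel B: For a circular section of diameter D = 1.7 m at depth y = 1.08 m, the central angle is θ = 2 arccos(1 − 2y/D) = 3.69 rad. Then A = (D²/8)(θ − sin θ) = 1.521 m² and P = Dθ/2 = 3.136 m. Hydraulic radius R = A/P = 1.521/3.136 = 0.485 m. Q_B = (1/0.039)·1.521·0.485^(2/3)·√0.00025 = 0.3807 m³/s.
The larger discharge is 8.029 m³/s and the smaller is 0.3807 m³/s; the ratio is 21.1.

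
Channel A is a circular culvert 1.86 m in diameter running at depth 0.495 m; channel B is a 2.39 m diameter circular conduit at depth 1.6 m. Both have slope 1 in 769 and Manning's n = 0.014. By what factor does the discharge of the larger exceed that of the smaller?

Channel A: For a circular section of diameter D = 1.86 m at depth y = 0.495 m, the central angle is θ = 2 arccos(1 − 2y/D) = 2.168 rad. Then A = (D²/8)(θ − sin θ) = 0.58 m² and P = Dθ/2 = 2.016 m. Hydraulic radius R = A/P = 0.58/2.016 = 0.2877 m. Q_A = (1/0.014)·0.58·0.2877^(2/3)·√0.0013 = 0.6511 m³/s.
Channel B: For a circular section of diameter D = 2.39 m at depth y = 1.6 m, the central angle is θ = 2 arccos(1 − 2y/D) = 3.833 rad. Then A = (D²/8)(θ − sin θ) = 3.192 m² and P = Dθ/2 = 4.581 m. Hydraulic radius R = A/P = 3.192/4.581 = 0.6969 m. Q_B = (1/0.014)·3.192·0.6969^(2/3)·√0.0013 = 6.463 m³/s.
The larger discharge is 6.463 m³/s and the smaller is 0.6511 m³/s; the ratio is 9.93.

9.93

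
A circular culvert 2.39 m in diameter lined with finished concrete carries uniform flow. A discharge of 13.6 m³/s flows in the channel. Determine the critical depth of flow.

y_c = 1.71 m

At critical depth, Q² T / (g A³) = 1, i.e. A³/T = Q²/g = 13.6²/9.81 = 18.85.
At y = 1.19 m: A³/T = 4.647 — too small.
At y = 1.94 m: A³/T = 31.75 — too large.
At y = 1.71 m: A³/T = 18.79 — ≈ 18.85.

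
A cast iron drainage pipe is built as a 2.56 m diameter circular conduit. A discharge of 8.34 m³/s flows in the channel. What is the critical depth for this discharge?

y_c = 1.3 m

At critical depth, Q² T / (g A³) = 1, i.e. A³/T = Q²/g = 8.34²/9.81 = 7.09.
Try y = 1.66 m: A³/T = 18.02 — over.
Try y = 1.3 m: A³/T = 7.065 — close enough.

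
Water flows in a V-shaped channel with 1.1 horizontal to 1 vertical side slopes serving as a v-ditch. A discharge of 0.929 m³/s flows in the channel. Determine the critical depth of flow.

y_c = 0.68 m

At critical depth, Q² T / (g A³) = 1, i.e. A³/T = Q²/g = 0.929²/9.81 = 0.08798.
At y = 0.766 m: A³/T = 0.1596 — high.
At y = 0.68 m: A³/T = 0.08796 — close enough.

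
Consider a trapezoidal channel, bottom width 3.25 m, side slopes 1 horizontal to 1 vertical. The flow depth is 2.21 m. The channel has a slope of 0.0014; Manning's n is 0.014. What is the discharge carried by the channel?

Q = 37.8 m³/s

With bottom width b = 3.25 m and side slope z = 1: A = (b + zy)y = (3.25 + 1×2.21)×2.21 = 12.07 m²; P = b + 2y√(1+z²) = 3.25 + 2×2.21×1.414 = 9.501 m.
Hydraulic radius R = A/P = 12.07/9.501 = 1.27 m.
Manning's equation: Q = (1/n) A R^(2/3) S^(1/2) = (1/0.014) × 12.07 × 1.27^(2/3) × 0.0014^(1/2) = 37.8 m³/s.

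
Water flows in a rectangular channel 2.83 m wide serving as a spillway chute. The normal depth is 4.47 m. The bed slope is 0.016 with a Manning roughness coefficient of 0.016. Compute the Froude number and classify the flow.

supercritical

Flow area A = b·y = 2.83 × 4.47 = 12.65 m². Wetted perimeter P = b + 2y = 2.83 + 2×4.47 = 11.77 m.
Hydraulic radius R = A/P = 12.65/11.77 = 1.075 m.
V = (1/n) R^(2/3) √S = (1/0.016) × 1.075^(2/3) × √0.016 = 8.295 m/s. Hydraulic depth D_h = A/T = 12.65/2.83 = 4.47 m.
Froude number Fr = V/√(g·D_h) = 8.295/√(9.81×4.47) = 1.25, which is greater than 1, so the flow is supercritical.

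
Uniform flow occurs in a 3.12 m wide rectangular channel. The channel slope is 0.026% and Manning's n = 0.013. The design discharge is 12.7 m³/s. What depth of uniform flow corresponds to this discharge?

Manning's equation rearranged: A R^(2/3) = nQ / (1·√S) = 0.013 × 12.7 / (√0.00026) = 10.24.
Try y = 2.74 m: A R^(2/3) = 8.515 — low.
Try y = 3.82 m: A R^(2/3) = 12.76 — high.
Try y = 3.18 m: A R^(2/3) = 10.23 — matches.

y_n = 3.18 m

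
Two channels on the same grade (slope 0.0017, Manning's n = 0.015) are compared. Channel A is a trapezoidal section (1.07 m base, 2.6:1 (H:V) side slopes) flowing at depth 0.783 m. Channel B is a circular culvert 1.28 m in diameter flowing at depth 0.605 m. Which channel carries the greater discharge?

Channel A: With bottom width b = 1.07 m and side slope z = 2.6: A = (b + zy)y = (1.07 + 2.6×0.783)×0.783 = 2.432 m²; P = b + 2y√(1+z²) = 1.07 + 2×0.783×2.786 = 5.432 m. Hydraulic radius R = A/P = 2.432/5.432 = 0.4477 m. Q_A = (1/0.015)·2.432·0.4477^(2/3)·√0.0017 = 3.912 m³/s.
Channel B: For a circular section of diameter D = 1.28 m at depth y = 0.605 m, the central angle is θ = 2 arccos(1 − 2y/D) = 3.032 rad. Then A = (D²/8)(θ − sin θ) = 0.5986 m² and P = Dθ/2 = 1.941 m. Hydraulic radius R = A/P = 0.5986/1.941 = 0.3085 m. Q_B = (1/0.015)·0.5986·0.3085^(2/3)·√0.0017 = 0.7512 m³/s.
Q_A = 3.912 m³/s vs Q_B = 0.7512 m³/s, so channel A carries more.

channel A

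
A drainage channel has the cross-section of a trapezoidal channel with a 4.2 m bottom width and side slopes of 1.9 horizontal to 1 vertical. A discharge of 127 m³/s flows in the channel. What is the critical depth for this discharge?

At critical depth, Q² T / (g A³) = 1, i.e. A³/T = Q²/g = 127²/9.81 = 1644.
Trying y = 3.69 m: A³/T = 3885 — too large.
Trying y = 2.98 m: A³/T = 1635 — close enough.

y_c = 2.98 m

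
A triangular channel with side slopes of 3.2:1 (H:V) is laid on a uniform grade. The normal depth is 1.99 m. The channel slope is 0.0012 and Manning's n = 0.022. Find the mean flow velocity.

For a triangular section with side slope z = 3.2: A = zy² = 3.2×1.99² = 12.67 m²; P = 2y√(1+z²) = 2×1.99×3.353 = 13.34 m.
Hydraulic radius R = A/P = 12.67/13.34 = 0.9497 m.
From Manning's equation, V = (1/n) R^(2/3) S^(1/2) = (1/0.022) × 0.9497^(2/3) × 0.0012^(1/2) = 1.52 m/s.

V = 1.52 m/s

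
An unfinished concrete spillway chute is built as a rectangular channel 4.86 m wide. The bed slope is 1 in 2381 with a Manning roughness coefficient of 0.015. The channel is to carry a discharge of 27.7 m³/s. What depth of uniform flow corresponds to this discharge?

Manning's equation rearranged: A R^(2/3) = nQ / (1·√S) = 0.015 × 27.7 / (√0.00042) = 20.27.
Try y = 3.74 m: A R^(2/3) = 23.53 — high.
Try y = 3.33 m: A R^(2/3) = 20.3 — matches.

y_n = 3.33 m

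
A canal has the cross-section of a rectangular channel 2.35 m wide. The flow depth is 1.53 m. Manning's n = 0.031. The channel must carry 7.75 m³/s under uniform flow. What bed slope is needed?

Flow area A = b·y = 2.35 × 1.53 = 3.596 m². Wetted perimeter P = b + 2y = 2.35 + 2×1.53 = 5.41 m.
Hydraulic radius R = A/P = 3.596/5.41 = 0.6646 m.
From Manning's equation, S = [nQ / (1 A R^(2/3))]² = [0.031 × 7.75 / (1 × 3.596 × 0.6646^(2/3))]² = 0.0077.

S = 0.0077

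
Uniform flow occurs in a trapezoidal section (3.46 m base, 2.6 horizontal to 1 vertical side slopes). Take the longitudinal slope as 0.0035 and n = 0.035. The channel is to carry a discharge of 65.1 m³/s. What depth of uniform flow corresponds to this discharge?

Manning's equation rearranged: A R^(2/3) = nQ / (1·√S) = 0.035 × 65.1 / (√0.0035) = 38.51.
Try y = 3.42 m: A R^(2/3) = 64.26 — high.
Try y = 2.73 m: A R^(2/3) = 38.5 — ≈ 38.51.

y_n = 2.73 m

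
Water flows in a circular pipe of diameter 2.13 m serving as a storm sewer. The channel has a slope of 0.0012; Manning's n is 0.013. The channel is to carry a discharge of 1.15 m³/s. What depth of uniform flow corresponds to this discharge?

Manning's equation rearranged: A R^(2/3) = nQ / (1·√S) = 0.013 × 1.15 / (√0.0012) = 0.4316.
At y = 0.772 m: A R^(2/3) = 0.6573 — over.
At y = 0.466 m: A R^(2/3) = 0.2457 — short.
At y = 0.619 m: A R^(2/3) = 0.431 — close enough.

y_n = 0.619 m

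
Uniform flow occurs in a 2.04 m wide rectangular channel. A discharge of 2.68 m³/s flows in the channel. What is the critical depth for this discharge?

For a rectangular channel, critical depth y_c = (q²/g)^(1/3) where q = Q/b = 2.68/2.04 = 1.314 m²/s.
So y_c = (1.314²/9.81)^(1/3) = 0.56 m.

y_c = 0.56 m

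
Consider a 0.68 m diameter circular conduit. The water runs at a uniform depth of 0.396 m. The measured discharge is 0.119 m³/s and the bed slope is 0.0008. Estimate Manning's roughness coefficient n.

n = 0.017

For a circular section of diameter D = 0.68 m at depth y = 0.396 m, the central angle is θ = 2 arccos(1 − 2y/D) = 3.473 rad. Then A = (D²/8)(θ − sin θ) = 0.2195 m² and P = Dθ/2 = 1.181 m.
Hydraulic radius R = A/P = 0.2195/1.181 = 0.1859 m.
Rearranging Manning's equation: n = (1/Q) A R^(2/3) S^(1/2) = (1/0.119) × 0.2195 × 0.1859^(2/3) × √0.0008 = 0.017.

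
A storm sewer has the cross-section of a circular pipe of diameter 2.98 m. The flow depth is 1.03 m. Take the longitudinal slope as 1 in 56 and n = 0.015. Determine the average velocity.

For a circular section of diameter D = 2.98 m at depth y = 1.03 m, the central angle is θ = 2 arccos(1 − 2y/D) = 2.514 rad. Then A = (D²/8)(θ − sin θ) = 2.139 m² and P = Dθ/2 = 3.746 m.
Hydraulic radius R = A/P = 2.139/3.746 = 0.571 m.
From Manning's equation, V = (1/n) R^(2/3) S^(1/2) = (1/0.015) × 0.571^(2/3) × 0.01786^(1/2) = 6.13 m/s.

V = 6.13 m/s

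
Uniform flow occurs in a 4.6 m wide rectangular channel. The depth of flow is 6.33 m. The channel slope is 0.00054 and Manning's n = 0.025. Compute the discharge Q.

Q = 38.4 m³/s

Flow area A = b·y = 4.6 × 6.33 = 29.12 m². Wetted perimeter P = b + 2y = 4.6 + 2×6.33 = 17.26 m.
Hydraulic radius R = A/P = 29.12/17.26 = 1.687 m.
Manning's equation: Q = (1/n) A R^(2/3) S^(1/2) = (1/0.025) × 29.12 × 1.687^(2/3) × 0.00054^(1/2) = 38.4 m³/s.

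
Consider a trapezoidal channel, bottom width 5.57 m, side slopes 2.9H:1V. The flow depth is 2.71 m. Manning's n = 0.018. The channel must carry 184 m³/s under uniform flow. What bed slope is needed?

S = 0.00428

With bottom width b = 5.57 m and side slope z = 2.9: A = (b + zy)y = (5.57 + 2.9×2.71)×2.71 = 36.39 m²; P = b + 2y√(1+z²) = 5.57 + 2×2.71×3.068 = 22.2 m.
Hydraulic radius R = A/P = 36.39/22.2 = 1.64 m.
From Manning's equation, S = [nQ / (1 A R^(2/3))]² = [0.018 × 184 / (1 × 36.39 × 1.64^(2/3))]² = 0.00428.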